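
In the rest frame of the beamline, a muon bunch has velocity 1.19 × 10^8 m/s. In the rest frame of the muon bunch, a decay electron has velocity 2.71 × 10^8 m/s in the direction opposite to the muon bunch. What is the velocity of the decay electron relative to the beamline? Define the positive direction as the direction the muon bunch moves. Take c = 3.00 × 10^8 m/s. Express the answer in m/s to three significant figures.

In units of c (dividing by 3.00 × 10^8 m/s): v = 0.397, u' = -0.903.
u = (u' + v)/(1 + u'v/c²):
u = (-0.903 + 0.397) / (1 + (-0.903)·0.397) = -0.5067/0.6417 = -0.7896
Converting back: u = -0.7896 × 3.00 × 10^8 m/s.

-2.37 × 10^8 m/s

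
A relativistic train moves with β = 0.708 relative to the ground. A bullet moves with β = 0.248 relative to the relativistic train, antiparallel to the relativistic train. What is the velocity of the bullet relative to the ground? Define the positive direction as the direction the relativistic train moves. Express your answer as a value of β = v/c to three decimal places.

With v = 0.708 and u' = -0.248 (in units of c),
u = (u' + v)/(1 + u'v/c²):
u = (-0.248 + 0.708) / (1 + (-0.248)·0.708) = 0.4600/0.8244 = 0.5580
(Galilean addition would give +0.460c.)

β = +0.558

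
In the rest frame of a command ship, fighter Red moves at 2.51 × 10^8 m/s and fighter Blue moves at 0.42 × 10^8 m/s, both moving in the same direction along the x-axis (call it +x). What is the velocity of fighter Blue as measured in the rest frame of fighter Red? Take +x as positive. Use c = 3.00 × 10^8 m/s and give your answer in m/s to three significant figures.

-2.37 × 10^8 m/s

β_A = 0.837, β_B = 0.140 (dividing each by c = 3.00 × 10^8 m/s).
Transform to A's frame with the inverse velocity-addition law: u' = (u − v)/(1 − uv/c²), taking u = β_B and v = β_A.
u' = (0.140 − 0.837) / (1 − (0.837)(0.140)) = -0.6967/0.8829 = -0.7891.
u' = -0.7891 × 3.00 × 10^8 m/s.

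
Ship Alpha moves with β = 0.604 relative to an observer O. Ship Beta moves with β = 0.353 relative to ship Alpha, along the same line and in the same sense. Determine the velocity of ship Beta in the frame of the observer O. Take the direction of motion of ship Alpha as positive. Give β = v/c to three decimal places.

With v = 0.604 and u' = 0.353 (in units of c),
u = (u' + v)/(1 + u'v/c²):
u = (0.353 + 0.604) / (1 + 0.353·0.604) = 0.9570/1.2132 = 0.7888

β = 0.789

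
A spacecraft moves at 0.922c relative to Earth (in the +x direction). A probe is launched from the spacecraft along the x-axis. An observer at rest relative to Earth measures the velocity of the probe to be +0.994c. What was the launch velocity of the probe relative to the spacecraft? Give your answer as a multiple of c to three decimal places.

+0.862c

Invert the composition law: u' = (u − v)/(1 − uv/c²).
u' = (0.994 − 0.922) / (1 − (0.994)(0.922)) = 0.0720/0.0835 = 0.8619.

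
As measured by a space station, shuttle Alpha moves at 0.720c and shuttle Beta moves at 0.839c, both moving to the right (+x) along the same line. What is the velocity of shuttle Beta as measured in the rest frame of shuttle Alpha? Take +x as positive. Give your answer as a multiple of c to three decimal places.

β_A = 0.720, β_B = 0.839.
Transform to A's frame with the inverse velocity-addition law: u' = (u − v)/(1 − uv/c²), taking u = β_B and v = β_A.
u' = (0.839 − 0.720) / (1 − (0.720)(0.839)) = 0.1190/0.3959 = 0.3006.

+0.301c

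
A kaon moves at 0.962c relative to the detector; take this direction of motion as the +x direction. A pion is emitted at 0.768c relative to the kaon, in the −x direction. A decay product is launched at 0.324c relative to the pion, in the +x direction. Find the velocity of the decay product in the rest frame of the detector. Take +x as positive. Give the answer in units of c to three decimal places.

Apply u = (u' + v)/(1 + u'v/c²) successively, working outward toward the detector.
Start: velocity of the kaon relative to the detector = 0.9620c.
Compose with the pion (u' = -0.768 in the kaon frame): u_1 = (-0.768 + 0.962) / (1 + (-0.768)·0.962) = 0.1940/0.2612 = 0.7428.
Compose with the decay product (u' = 0.324 in the pion frame): u_2 = (0.324 + 0.743) / (1 + 0.324·0.743) = 1.0668/1.2407 = 0.8598.

+0.860c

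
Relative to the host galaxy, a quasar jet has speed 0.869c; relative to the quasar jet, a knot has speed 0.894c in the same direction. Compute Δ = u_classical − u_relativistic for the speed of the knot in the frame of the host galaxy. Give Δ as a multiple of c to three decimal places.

Δ = 0.771c

Galilean: u_cl = 0.894 + 0.869 = 1.7630.
Relativistic: u_rel = (0.894 + 0.869) / (1 + 0.894·0.869) = 1.7630/1.7769 = 0.9922.
Δ = 1.7630 − 0.9922 = 0.7708.
(The classical prediction exceeds c; the relativistic result does not.)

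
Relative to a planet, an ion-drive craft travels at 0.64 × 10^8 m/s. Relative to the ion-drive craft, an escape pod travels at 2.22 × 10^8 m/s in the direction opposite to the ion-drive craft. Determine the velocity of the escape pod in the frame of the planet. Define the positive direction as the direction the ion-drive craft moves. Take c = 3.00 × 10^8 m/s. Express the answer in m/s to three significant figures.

In units of c (dividing by 3.00 × 10^8 m/s): v = 0.213, u' = -0.740.
u = (u' + v)/(1 + u'v/c²):
u = (-0.740 + 0.213) / (1 + (-0.740)·0.213) = -0.5267/0.8421 = -0.6254
(Galilean addition would give -0.527c.)
Converting back: u = -0.6254 × 3.00 × 10^8 m/s.

-1.88 × 10^8 m/s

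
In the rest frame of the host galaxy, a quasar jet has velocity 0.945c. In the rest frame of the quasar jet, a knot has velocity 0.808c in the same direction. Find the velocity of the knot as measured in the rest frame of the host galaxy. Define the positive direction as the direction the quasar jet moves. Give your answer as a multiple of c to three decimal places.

With v = 0.945 and u' = 0.808 (in units of c),
u = (u' + v)/(1 + u'v/c²):
u = (0.808 + 0.945) / (1 + 0.808·0.945) = 1.7530/1.7636 = 0.9940

0.994c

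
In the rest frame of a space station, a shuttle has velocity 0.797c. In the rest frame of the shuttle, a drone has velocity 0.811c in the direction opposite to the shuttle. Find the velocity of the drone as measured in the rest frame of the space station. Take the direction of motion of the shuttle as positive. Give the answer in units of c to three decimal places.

-0.040c

With v = 0.797 and u' = -0.811 (in units of c),
u = (u' + v)/(1 + u'v/c²):
u = (-0.811 + 0.797) / (1 + (-0.811)·0.797) = -0.0140/0.3536 = -0.0396
(Galilean addition would give -0.014c.)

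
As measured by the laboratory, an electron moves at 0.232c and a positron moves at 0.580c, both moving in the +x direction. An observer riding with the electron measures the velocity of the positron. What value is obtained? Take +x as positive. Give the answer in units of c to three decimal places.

β_A = 0.232, β_B = 0.580.
Transform to A's frame with the inverse velocity-addition law: u' = (u − v)/(1 − uv/c²), taking u = β_B and v = β_A.
u' = (0.580 − 0.232) / (1 − (0.232)(0.580)) = 0.3480/0.8654 = 0.4021.

+0.402c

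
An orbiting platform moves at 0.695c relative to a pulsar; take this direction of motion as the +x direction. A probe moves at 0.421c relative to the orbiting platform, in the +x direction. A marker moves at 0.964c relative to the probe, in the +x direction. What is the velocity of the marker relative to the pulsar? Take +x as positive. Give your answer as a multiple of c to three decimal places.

0.997c

Apply u = (u' + v)/(1 + u'v/c²) successively, working outward toward the pulsar.
Start: velocity of the orbiting platform relative to the pulsar = 0.6950c.
Compose with the probe (u' = 0.421 in the orbiting platform frame): u_1 = (0.421 + 0.695) / (1 + 0.421·0.695) = 1.1160/1.2926 = 0.8634.
Compose with the marker (u' = 0.964 in the probe frame): u_2 = (0.964 + 0.863) / (1 + 0.964·0.863) = 1.8274/1.8323 = 0.9973.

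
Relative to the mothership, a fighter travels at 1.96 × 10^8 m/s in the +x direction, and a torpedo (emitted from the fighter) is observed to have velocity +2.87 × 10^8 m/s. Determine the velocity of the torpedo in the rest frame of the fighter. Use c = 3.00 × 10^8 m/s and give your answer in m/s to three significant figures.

v = 0.653c, u = 0.957c.
Invert the composition law: u' = (u − v)/(1 − uv/c²).
u' = (0.957 − 0.653) / (1 − (0.957)(0.653)) = 0.3033/0.3750 = 0.8089.
u' = 0.8089 × 3.00 × 10^8 m/s.

+2.43 × 10^8 m/s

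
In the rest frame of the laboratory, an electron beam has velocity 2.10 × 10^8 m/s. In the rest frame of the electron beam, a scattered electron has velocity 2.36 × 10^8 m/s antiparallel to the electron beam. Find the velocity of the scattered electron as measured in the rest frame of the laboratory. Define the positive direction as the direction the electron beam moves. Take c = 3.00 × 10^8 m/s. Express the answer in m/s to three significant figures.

In units of c (dividing by 3.00 × 10^8 m/s): v = 0.700, u' = -0.787.
u = (u' + v)/(1 + u'v/c²):
u = (-0.787 + 0.700) / (1 + (-0.787)·0.700) = -0.0867/0.4493 = -0.1929
Converting back: u = -0.1929 × 3.00 × 10^8 m/s.

-5.79 × 10^7 m/s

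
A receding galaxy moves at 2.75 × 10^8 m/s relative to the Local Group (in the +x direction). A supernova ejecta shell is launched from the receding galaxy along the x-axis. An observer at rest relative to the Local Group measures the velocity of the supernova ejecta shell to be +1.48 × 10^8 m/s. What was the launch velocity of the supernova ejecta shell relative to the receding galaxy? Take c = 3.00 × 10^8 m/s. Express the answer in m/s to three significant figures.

-2.32 × 10^8 m/s

v = 0.917c, u = 0.493c.
Invert the composition law: u' = (u − v)/(1 − uv/c²).
u' = (0.493 − 0.917) / (1 − (0.493)(0.917)) = -0.4233/0.5478 = -0.7728.
u' = -0.7728 × 3.00 × 10^8 m/s.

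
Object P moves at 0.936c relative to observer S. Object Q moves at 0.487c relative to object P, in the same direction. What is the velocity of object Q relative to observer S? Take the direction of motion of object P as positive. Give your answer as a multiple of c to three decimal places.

With v = 0.936 and u' = 0.487 (in units of c),
u = (u' + v)/(1 + u'v/c²):
u = (0.487 + 0.936) / (1 + 0.487·0.936) = 1.4230/1.4558 = 0.9774

0.977c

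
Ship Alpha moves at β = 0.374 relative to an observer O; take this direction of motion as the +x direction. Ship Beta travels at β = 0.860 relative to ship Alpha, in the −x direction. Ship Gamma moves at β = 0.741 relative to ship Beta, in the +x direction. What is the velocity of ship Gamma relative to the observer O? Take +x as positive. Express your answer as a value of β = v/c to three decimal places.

Apply u = (u' + v)/(1 + u'v/c²) successively, working outward toward the observer O.
Start: velocity of ship Alpha relative to the observer O = 0.3740c.
Compose with ship Beta (u' = -0.860 in ship Alpha frame): u_1 = (-0.860 + 0.374) / (1 + (-0.860)·0.374) = -0.4860/0.6784 = -0.7164.
Compose with ship Gamma (u' = 0.741 in ship Beta frame): u_2 = (0.741 + (-0.716)) / (1 + 0.741·(-0.716)) = 0.0246/0.4691 = 0.0524.

β = +0.052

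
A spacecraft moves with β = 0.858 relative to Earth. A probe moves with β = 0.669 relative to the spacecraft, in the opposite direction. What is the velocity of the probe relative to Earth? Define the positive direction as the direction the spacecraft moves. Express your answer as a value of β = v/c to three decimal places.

β = +0.444

With v = 0.858 and u' = -0.669 (in units of c),
u = (u' + v)/(1 + u'v/c²):
u = (-0.669 + 0.858) / (1 + (-0.669)·0.858) = 0.1890/0.4260 = 0.4437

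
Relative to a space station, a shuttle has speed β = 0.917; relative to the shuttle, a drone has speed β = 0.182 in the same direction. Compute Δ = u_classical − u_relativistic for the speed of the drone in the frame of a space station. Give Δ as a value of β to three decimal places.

Galilean: u_cl = 0.182 + 0.917 = 1.0990.
Relativistic: u_rel = (0.182 + 0.917) / (1 + 0.182·0.917) = 1.0990/1.1669 = 0.9418.
Δ = 1.0990 − 0.9418 = 0.1572.
(The classical prediction exceeds c; the relativistic result does not.)

Δ = 0.157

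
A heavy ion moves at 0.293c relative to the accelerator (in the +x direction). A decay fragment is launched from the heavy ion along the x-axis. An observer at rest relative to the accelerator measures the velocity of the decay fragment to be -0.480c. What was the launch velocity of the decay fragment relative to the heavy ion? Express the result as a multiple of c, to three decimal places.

Invert the composition law: u' = (u − v)/(1 − uv/c²).
u' = (-0.480 − 0.293) / (1 − (-0.480)(0.293)) = -0.7730/1.1406 = -0.6777.

-0.678c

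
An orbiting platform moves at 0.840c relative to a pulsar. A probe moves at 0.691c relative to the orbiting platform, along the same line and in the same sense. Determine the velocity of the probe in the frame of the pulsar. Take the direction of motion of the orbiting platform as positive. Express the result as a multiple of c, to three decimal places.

0.969c

With v = 0.840 and u' = 0.691 (in units of c),
u = (u' + v)/(1 + u'v/c²):
u = (0.691 + 0.840) / (1 + 0.691·0.840) = 1.5310/1.5804 = 0.9687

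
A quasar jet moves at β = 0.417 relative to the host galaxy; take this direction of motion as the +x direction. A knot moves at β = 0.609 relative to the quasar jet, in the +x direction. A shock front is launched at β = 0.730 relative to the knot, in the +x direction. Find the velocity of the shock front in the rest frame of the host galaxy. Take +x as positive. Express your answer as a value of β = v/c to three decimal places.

Apply u = (u' + v)/(1 + u'v/c²) successively, working outward toward the host galaxy.
Start: velocity of the quasar jet relative to the host galaxy = 0.4170c.
Compose with the knot (u' = 0.609 in the quasar jet frame): u_1 = (0.609 + 0.417) / (1 + 0.609·0.417) = 1.0260/1.2540 = 0.8182.
Compose with the shock front (u' = 0.730 in the knot frame): u_2 = (0.730 + 0.818) / (1 + 0.730·0.818) = 1.5482/1.5973 = 0.9693.

β = 0.969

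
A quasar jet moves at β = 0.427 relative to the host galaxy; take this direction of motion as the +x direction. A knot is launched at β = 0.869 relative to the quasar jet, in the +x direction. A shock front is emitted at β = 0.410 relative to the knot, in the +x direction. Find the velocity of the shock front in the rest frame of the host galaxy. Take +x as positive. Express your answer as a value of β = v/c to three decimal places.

Apply u = (u' + v)/(1 + u'v/c²) successively, working outward toward the host galaxy.
Start: velocity of the quasar jet relative to the host galaxy = 0.4270c.
Compose with the knot (u' = 0.869 in the quasar jet frame): u_1 = (0.869 + 0.427) / (1 + 0.869·0.427) = 1.2960/1.3711 = 0.9453.
Compose with the shock front (u' = 0.410 in the knot frame): u_2 = (0.410 + 0.945) / (1 + 0.410·0.945) = 1.3553/1.3876 = 0.9767.

β = 0.977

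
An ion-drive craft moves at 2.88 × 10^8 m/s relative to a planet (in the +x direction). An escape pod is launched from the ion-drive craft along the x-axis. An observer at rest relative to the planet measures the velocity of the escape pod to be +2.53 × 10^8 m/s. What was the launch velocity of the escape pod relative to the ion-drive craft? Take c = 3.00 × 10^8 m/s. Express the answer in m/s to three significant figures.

v = 0.960c, u = 0.843c.
Invert the composition law: u' = (u − v)/(1 − uv/c²).
u' = (0.843 − 0.960) / (1 − (0.843)(0.960)) = -0.1167/0.1904 = -0.6127.
u' = -0.6127 × 3.00 × 10^8 m/s.

-1.84 × 10^8 m/s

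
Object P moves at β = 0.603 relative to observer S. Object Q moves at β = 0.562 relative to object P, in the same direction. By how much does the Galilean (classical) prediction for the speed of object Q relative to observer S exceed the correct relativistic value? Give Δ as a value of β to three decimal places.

Galilean: u_cl = 0.562 + 0.603 = 1.1650.
Relativistic: u_rel = (0.562 + 0.603) / (1 + 0.562·0.603) = 1.1650/1.3389 = 0.8701.
Δ = 1.1650 − 0.8701 = 0.2949.
(The classical prediction exceeds c; the relativistic result does not.)

Δ = 0.295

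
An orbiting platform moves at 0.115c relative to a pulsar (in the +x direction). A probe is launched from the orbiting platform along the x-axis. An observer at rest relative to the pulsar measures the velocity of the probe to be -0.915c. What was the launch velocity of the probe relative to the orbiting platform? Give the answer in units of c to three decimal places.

-0.932c

Invert the composition law: u' = (u − v)/(1 − uv/c²).
u' = (-0.915 − 0.115) / (1 − (-0.915)(0.115)) = -1.0300/1.1052 = -0.9319.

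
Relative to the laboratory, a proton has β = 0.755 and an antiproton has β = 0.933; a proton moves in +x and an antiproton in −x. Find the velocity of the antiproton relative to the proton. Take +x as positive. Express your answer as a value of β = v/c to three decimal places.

β_A = 0.755, β_B = -0.933.
Transform to A's frame with the inverse velocity-addition law: u' = (u − v)/(1 − uv/c²), taking u = β_B and v = β_A.
u' = (-0.933 − 0.755) / (1 − (0.755)(-0.933)) = -1.6880/1.7044 = -0.9904.

β = -0.990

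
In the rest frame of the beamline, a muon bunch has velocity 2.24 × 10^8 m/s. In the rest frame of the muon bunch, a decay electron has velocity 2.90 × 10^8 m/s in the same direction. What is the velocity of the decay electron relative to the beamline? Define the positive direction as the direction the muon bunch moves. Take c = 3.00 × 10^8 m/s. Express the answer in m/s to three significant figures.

In units of c (dividing by 3.00 × 10^8 m/s): v = 0.747, u' = 0.967.
u = (u' + v)/(1 + u'v/c²):
u = (0.967 + 0.747) / (1 + 0.967·0.747) = 1.7133/1.7218 = 0.9951
Converting back: u = 0.9951 × 3.00 × 10^8 m/s.

2.99 × 10^8 m/s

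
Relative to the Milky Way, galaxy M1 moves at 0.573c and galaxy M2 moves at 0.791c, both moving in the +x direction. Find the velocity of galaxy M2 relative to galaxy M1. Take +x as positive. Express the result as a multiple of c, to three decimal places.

+0.399c

β_A = 0.573, β_B = 0.791.
Transform to A's frame with the inverse velocity-addition law: u' = (u − v)/(1 − uv/c²), taking u = β_B and v = β_A.
u' = (0.791 − 0.573) / (1 − (0.573)(0.791)) = 0.2180/0.5468 = 0.3987.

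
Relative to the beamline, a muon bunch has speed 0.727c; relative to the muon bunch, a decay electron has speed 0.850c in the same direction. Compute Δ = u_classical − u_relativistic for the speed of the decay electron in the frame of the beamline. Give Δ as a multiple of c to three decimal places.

Galilean: u_cl = 0.850 + 0.727 = 1.5770.
Relativistic: u_rel = (0.850 + 0.727) / (1 + 0.850·0.727) = 1.5770/1.6179 = 0.9747.
Δ = 1.5770 − 0.9747 = 0.6023.
(The classical prediction exceeds c; the relativistic result does not.)

Δ = 0.602c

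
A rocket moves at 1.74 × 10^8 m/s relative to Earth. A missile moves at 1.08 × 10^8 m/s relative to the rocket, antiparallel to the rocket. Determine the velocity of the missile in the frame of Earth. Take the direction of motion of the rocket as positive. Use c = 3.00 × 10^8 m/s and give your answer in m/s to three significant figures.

In units of c (dividing by 3.00 × 10^8 m/s): v = 0.580, u' = -0.360.
u = (u' + v)/(1 + u'v/c²):
u = (-0.360 + 0.580) / (1 + (-0.360)·0.580) = 0.2200/0.7912 = 0.2781
(Galilean addition would give +0.220c.)
Converting back: u = 0.2781 × 3.00 × 10^8 m/s.

+8.34 × 10^7 m/s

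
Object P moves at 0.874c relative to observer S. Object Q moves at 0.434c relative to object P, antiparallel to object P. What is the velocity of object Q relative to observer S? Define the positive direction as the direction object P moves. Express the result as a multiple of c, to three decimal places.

+0.709c

With v = 0.874 and u' = -0.434 (in units of c),
u = (u' + v)/(1 + u'v/c²):
u = (-0.434 + 0.874) / (1 + (-0.434)·0.874) = 0.4400/0.6207 = 0.7089
(Galilean addition would give +0.440c.)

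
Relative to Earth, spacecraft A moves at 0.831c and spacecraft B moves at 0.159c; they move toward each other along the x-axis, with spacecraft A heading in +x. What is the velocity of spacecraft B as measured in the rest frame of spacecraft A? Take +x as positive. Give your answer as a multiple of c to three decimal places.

-0.874c

β_A = 0.831, β_B = -0.159.
Transform to A's frame with the inverse velocity-addition law: u' = (u − v)/(1 − uv/c²), taking u = β_B and v = β_A.
u' = (-0.159 − 0.831) / (1 − (0.831)(-0.159)) = -0.9900/1.1321 = -0.8745.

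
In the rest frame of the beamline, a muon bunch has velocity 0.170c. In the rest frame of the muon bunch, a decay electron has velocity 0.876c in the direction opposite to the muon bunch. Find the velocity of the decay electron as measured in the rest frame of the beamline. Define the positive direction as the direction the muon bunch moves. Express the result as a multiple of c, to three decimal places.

-0.830c

With v = 0.170 and u' = -0.876 (in units of c),
u = (u' + v)/(1 + u'v/c²):
u = (-0.876 + 0.170) / (1 + (-0.876)·0.170) = -0.7060/0.8511 = -0.8295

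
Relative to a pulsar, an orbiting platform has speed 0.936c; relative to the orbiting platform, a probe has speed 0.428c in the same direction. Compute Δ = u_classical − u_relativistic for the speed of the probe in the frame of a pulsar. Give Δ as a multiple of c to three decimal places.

Galilean: u_cl = 0.428 + 0.936 = 1.3640.
Relativistic: u_rel = (0.428 + 0.936) / (1 + 0.428·0.936) = 1.3640/1.4006 = 0.9739.
Δ = 1.3640 − 0.9739 = 0.3901.
(The classical prediction exceeds c; the relativistic result does not.)

Δ = 0.390c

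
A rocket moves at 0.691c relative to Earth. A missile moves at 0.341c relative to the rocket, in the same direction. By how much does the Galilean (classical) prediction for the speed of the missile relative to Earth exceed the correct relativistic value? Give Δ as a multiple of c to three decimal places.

Galilean: u_cl = 0.341 + 0.691 = 1.0320.
Relativistic: u_rel = (0.341 + 0.691) / (1 + 0.341·0.691) = 1.0320/1.2356 = 0.8352.
Δ = 1.0320 − 0.8352 = 0.1968.
(The classical prediction exceeds c; the relativistic result does not.)

Δ = 0.197c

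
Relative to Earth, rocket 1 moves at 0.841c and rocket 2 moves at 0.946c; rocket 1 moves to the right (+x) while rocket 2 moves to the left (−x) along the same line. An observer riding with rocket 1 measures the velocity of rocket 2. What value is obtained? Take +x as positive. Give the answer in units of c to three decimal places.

β_A = 0.841, β_B = -0.946.
Transform to A's frame with the inverse velocity-addition law: u' = (u − v)/(1 − uv/c²), taking u = β_B and v = β_A.
u' = (-0.946 − 0.841) / (1 − (0.841)(-0.946)) = -1.7870/1.7956 = -0.9952.

-0.995c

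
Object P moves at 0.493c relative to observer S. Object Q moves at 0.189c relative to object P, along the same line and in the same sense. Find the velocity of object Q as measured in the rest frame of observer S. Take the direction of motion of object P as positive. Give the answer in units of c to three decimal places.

With v = 0.493 and u' = 0.189 (in units of c),
u = (u' + v)/(1 + u'v/c²):
u = (0.189 + 0.493) / (1 + 0.189·0.493) = 0.6820/1.0932 = 0.6239

0.624c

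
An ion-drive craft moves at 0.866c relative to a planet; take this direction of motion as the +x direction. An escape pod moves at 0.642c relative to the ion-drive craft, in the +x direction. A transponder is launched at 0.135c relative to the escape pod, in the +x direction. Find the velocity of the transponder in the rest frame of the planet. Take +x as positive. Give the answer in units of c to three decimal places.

0.976c

Apply u = (u' + v)/(1 + u'v/c²) successively, working outward toward the planet.
Start: velocity of the ion-drive craft relative to the planet = 0.8660c.
Compose with the escape pod (u' = 0.642 in the ion-drive craft frame): u_1 = (0.642 + 0.866) / (1 + 0.642·0.866) = 1.5080/1.5560 = 0.9692.
Compose with the transponder (u' = 0.135 in the escape pod frame): u_2 = (0.135 + 0.969) / (1 + 0.135·0.969) = 1.1042/1.1308 = 0.9764.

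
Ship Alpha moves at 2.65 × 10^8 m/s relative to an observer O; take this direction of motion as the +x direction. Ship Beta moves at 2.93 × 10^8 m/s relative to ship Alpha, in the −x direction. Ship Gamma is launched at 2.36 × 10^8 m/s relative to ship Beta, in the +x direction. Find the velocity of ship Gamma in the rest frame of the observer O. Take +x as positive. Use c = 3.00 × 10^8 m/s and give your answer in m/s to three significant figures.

+6.89 × 10^7 m/s

Apply u = (u' + v)/(1 + u'v/c²) successively, working outward toward the observer O.
(Dividing each given speed by c = 3.00 × 10^8 m/s to work in units of c.)
Start: velocity of ship Alpha relative to the observer O = 0.8833c.
Compose with ship Beta (u' = -0.977 in ship Alpha frame): u_1 = (-0.977 + 0.883) / (1 + (-0.977)·0.883) = -0.0933/0.1373 = -0.6799.
Compose with ship Gamma (u' = 0.787 in ship Beta frame): u_2 = (0.787 + (-0.680)) / (1 + 0.787·(-0.680)) = 0.1068/0.4652 = 0.2296.
So u = 0.2296 × 3.00 × 10^8 m/s.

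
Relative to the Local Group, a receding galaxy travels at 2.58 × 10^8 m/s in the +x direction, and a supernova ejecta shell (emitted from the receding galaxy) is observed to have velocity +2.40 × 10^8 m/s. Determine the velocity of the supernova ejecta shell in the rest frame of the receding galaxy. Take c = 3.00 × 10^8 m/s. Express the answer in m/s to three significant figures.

-5.77 × 10^7 m/s

v = 0.860c, u = 0.800c.
Invert the composition law: u' = (u − v)/(1 − uv/c²).
u' = (0.800 − 0.860) / (1 − (0.800)(0.860)) = -0.0600/0.3120 = -0.1923.
u' = -0.1923 × 3.00 × 10^8 m/s.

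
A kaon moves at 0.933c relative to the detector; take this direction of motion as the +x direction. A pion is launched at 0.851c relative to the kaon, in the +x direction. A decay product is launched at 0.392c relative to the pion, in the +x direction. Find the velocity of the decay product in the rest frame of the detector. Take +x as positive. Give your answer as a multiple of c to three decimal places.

Apply u = (u' + v)/(1 + u'v/c²) successively, working outward toward the detector.
Start: velocity of the kaon relative to the detector = 0.9330c.
Compose with the pion (u' = 0.851 in the kaon frame): u_1 = (0.851 + 0.933) / (1 + 0.851·0.933) = 1.7840/1.7940 = 0.9944.
Compose with the decay product (u' = 0.392 in the pion frame): u_2 = (0.392 + 0.994) / (1 + 0.392·0.994) = 1.3864/1.3898 = 0.9976.

0.998c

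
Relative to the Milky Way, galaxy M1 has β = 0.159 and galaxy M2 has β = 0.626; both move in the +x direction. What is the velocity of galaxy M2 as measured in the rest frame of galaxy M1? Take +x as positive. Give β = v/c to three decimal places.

β_A = 0.159, β_B = 0.626.
Transform to A's frame with the inverse velocity-addition law: u' = (u − v)/(1 − uv/c²), taking u = β_B and v = β_A.
u' = (0.626 − 0.159) / (1 − (0.159)(0.626)) = 0.4670/0.9005 = 0.5186.

β = +0.519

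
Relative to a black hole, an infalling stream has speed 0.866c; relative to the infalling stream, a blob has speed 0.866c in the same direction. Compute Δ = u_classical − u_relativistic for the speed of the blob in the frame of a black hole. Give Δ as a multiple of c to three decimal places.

Galilean: u_cl = 0.866 + 0.866 = 1.7320.
Relativistic: u_rel = (0.866 + 0.866) / (1 + 0.866·0.866) = 1.7320/1.7500 = 0.9897.
Δ = 1.7320 − 0.9897 = 0.7423.
(The classical prediction exceeds c; the relativistic result does not.)

Δ = 0.742c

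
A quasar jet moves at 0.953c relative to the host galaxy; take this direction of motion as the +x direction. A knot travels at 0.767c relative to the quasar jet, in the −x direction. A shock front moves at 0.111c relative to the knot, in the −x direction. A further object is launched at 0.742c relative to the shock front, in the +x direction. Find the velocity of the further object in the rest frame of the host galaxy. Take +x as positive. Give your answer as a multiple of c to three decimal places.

+0.935c

Apply u = (u' + v)/(1 + u'v/c²) successively, working outward toward the host galaxy.
Start: velocity of the quasar jet relative to the host galaxy = 0.9530c.
Compose with the knot (u' = -0.767 in the quasar jet frame): u_1 = (-0.767 + 0.953) / (1 + (-0.767)·0.953) = 0.1860/0.2690 = 0.6913.
Compose with the shock front (u' = -0.111 in the knot frame): u_2 = (-0.111 + 0.691) / (1 + (-0.111)·0.691) = 0.5803/0.9233 = 0.6286.
Compose with the further object (u' = 0.742 in the shock front frame): u_3 = (0.742 + 0.629) / (1 + 0.742·0.629) = 1.3706/1.4664 = 0.9346.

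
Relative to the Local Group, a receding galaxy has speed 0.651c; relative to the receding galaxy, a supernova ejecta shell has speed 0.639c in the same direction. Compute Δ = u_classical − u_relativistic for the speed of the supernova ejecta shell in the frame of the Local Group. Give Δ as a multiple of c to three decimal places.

Δ = 0.379c

Galilean: u_cl = 0.639 + 0.651 = 1.2900.
Relativistic: u_rel = (0.639 + 0.651) / (1 + 0.639·0.651) = 1.2900/1.4160 = 0.9110.
Δ = 1.2900 − 0.9110 = 0.3790.
(The classical prediction exceeds c; the relativistic result does not.)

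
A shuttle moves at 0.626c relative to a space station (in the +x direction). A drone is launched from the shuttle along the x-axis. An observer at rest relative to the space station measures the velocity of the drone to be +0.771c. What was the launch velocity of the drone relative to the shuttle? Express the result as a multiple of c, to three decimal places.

+0.280c

Invert the composition law: u' = (u − v)/(1 − uv/c²).
u' = (0.771 − 0.626) / (1 − (0.771)(0.626)) = 0.1450/0.5174 = 0.2803.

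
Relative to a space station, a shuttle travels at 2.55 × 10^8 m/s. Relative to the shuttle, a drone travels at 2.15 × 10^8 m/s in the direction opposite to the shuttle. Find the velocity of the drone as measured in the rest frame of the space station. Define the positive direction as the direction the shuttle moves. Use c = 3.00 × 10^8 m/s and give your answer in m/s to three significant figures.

+1.02 × 10^8 m/s

In units of c (dividing by 3.00 × 10^8 m/s): v = 0.850, u' = -0.717.
u = (u' + v)/(1 + u'v/c²):
u = (-0.717 + 0.850) / (1 + (-0.717)·0.850) = 0.1333/0.3908 = 0.3412
Converting back: u = 0.3412 × 3.00 × 10^8 m/s.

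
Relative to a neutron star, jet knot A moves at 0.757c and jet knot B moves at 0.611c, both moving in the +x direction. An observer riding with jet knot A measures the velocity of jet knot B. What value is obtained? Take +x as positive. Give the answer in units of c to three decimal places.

β_A = 0.757, β_B = 0.611.
Transform to A's frame with the inverse velocity-addition law: u' = (u − v)/(1 − uv/c²), taking u = β_B and v = β_A.
u' = (0.611 − 0.757) / (1 − (0.757)(0.611)) = -0.1460/0.5375 = -0.2716.

-0.272c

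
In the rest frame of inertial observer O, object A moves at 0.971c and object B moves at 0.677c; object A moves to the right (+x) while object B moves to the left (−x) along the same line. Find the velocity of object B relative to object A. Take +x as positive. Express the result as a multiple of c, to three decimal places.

β_A = 0.971, β_B = -0.677.
Transform to A's frame with the inverse velocity-addition law: u' = (u − v)/(1 − uv/c²), taking u = β_B and v = β_A.
u' = (-0.677 − 0.971) / (1 − (0.971)(-0.677)) = -1.6480/1.6574 = -0.9943.

-0.994c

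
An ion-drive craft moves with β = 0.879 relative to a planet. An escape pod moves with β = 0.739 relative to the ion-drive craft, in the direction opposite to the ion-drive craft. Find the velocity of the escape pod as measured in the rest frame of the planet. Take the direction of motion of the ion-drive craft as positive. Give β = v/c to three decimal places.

With v = 0.879 and u' = -0.739 (in units of c),
u = (u' + v)/(1 + u'v/c²):
u = (-0.739 + 0.879) / (1 + (-0.739)·0.879) = 0.1400/0.3504 = 0.3995
(Galilean addition would give +0.140c.)

β = +0.400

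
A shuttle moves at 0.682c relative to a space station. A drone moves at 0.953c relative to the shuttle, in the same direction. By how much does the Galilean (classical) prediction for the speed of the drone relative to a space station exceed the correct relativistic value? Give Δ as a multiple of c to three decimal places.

Galilean: u_cl = 0.953 + 0.682 = 1.6350.
Relativistic: u_rel = (0.953 + 0.682) / (1 + 0.953·0.682) = 1.6350/1.6499 = 0.9909.
Δ = 1.6350 − 0.9909 = 0.6441.
(The classical prediction exceeds c; the relativistic result does not.)

Δ = 0.644c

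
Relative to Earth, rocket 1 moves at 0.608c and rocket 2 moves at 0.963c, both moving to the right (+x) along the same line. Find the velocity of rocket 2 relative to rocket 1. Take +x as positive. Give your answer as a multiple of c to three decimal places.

+0.856c

β_A = 0.608, β_B = 0.963.
Transform to A's frame with the inverse velocity-addition law: u' = (u − v)/(1 − uv/c²), taking u = β_B and v = β_A.
u' = (0.963 − 0.608) / (1 − (0.608)(0.963)) = 0.3550/0.4145 = 0.8565.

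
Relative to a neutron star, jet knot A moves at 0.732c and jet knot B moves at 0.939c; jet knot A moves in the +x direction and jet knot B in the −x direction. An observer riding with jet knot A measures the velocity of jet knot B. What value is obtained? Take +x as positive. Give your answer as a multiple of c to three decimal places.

-0.990c

β_A = 0.732, β_B = -0.939.
Transform to A's frame with the inverse velocity-addition law: u' = (u − v)/(1 − uv/c²), taking u = β_B and v = β_A.
u' = (-0.939 − 0.732) / (1 − (0.732)(-0.939)) = -1.6710/1.6873 = -0.9903.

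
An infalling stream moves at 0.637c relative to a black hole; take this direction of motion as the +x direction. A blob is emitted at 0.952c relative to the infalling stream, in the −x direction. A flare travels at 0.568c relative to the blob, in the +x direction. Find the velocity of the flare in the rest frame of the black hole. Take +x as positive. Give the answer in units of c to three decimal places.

-0.426c

Apply u = (u' + v)/(1 + u'v/c²) successively, working outward toward the black hole.
Start: velocity of the infalling stream relative to the black hole = 0.6370c.
Compose with the blob (u' = -0.952 in the infalling stream frame): u_1 = (-0.952 + 0.637) / (1 + (-0.952)·0.637) = -0.3150/0.3936 = -0.8004.
Compose with the flare (u' = 0.568 in the blob frame): u_2 = (0.568 + (-0.800)) / (1 + 0.568·(-0.800)) = -0.2324/0.5454 = -0.4260.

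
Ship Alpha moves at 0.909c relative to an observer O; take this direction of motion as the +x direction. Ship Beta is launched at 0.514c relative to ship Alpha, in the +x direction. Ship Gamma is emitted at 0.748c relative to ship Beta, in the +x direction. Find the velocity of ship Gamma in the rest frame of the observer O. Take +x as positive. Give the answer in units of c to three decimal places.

0.996c

Apply u = (u' + v)/(1 + u'v/c²) successively, working outward toward the observer O.
Start: velocity of ship Alpha relative to the observer O = 0.9090c.
Compose with ship Beta (u' = 0.514 in ship Alpha frame): u_1 = (0.514 + 0.909) / (1 + 0.514·0.909) = 1.4230/1.4672 = 0.9699.
Compose with ship Gamma (u' = 0.748 in ship Beta frame): u_2 = (0.748 + 0.970) / (1 + 0.748·0.970) = 1.7179/1.7255 = 0.9956.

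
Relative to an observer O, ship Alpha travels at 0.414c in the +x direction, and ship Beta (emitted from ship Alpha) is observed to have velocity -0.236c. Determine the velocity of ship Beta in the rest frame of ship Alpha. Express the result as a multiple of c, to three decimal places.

-0.592c

Invert the composition law: u' = (u − v)/(1 − uv/c²).
u' = (-0.236 − 0.414) / (1 − (-0.236)(0.414)) = -0.6500/1.0977 = -0.5921.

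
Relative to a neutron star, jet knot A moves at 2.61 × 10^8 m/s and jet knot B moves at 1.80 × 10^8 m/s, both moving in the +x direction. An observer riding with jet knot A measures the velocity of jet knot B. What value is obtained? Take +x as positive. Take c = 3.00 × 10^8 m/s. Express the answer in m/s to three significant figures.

-1.69 × 10^8 m/s

β_A = 0.870, β_B = 0.600 (dividing each by c = 3.00 × 10^8 m/s).
Transform to A's frame with the inverse velocity-addition law: u' = (u − v)/(1 − uv/c²), taking u = β_B and v = β_A.
u' = (0.600 − 0.870) / (1 − (0.870)(0.600)) = -0.2700/0.4780 = -0.5649.
u' = -0.5649 × 3.00 × 10^8 m/s.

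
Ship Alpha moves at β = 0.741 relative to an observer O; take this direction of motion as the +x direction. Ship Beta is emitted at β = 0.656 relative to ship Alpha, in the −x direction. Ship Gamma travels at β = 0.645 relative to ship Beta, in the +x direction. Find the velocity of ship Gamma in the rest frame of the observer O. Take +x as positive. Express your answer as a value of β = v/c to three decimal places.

β = +0.732

Apply u = (u' + v)/(1 + u'v/c²) successively, working outward toward the observer O.
Start: velocity of ship Alpha relative to the observer O = 0.7410c.
Compose with ship Beta (u' = -0.656 in ship Alpha frame): u_1 = (-0.656 + 0.741) / (1 + (-0.656)·0.741) = 0.0850/0.5139 = 0.1654.
Compose with ship Gamma (u' = 0.645 in ship Beta frame): u_2 = (0.645 + 0.165) / (1 + 0.645·0.165) = 0.8104/1.1067 = 0.7323.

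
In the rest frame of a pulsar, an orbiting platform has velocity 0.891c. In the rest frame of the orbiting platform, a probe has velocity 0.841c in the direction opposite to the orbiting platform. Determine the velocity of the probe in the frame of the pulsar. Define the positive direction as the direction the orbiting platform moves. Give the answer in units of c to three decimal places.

With v = 0.891 and u' = -0.841 (in units of c),
u = (u' + v)/(1 + u'v/c²):
u = (-0.841 + 0.891) / (1 + (-0.841)·0.891) = 0.0500/0.2507 = 0.1995

+0.199c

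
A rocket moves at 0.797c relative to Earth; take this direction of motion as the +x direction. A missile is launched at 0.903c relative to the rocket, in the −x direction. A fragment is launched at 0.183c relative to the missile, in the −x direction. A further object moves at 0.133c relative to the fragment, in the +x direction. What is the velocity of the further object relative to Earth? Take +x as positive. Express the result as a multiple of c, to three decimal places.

Apply u = (u' + v)/(1 + u'v/c²) successively, working outward toward Earth.
Start: velocity of the rocket relative to Earth = 0.7970c.
Compose with the missile (u' = -0.903 in the rocket frame): u_1 = (-0.903 + 0.797) / (1 + (-0.903)·0.797) = -0.1060/0.2803 = -0.3782.
Compose with the fragment (u' = -0.183 in the missile frame): u_2 = (-0.183 + (-0.378)) / (1 + (-0.183)·(-0.378)) = -0.5612/1.0692 = -0.5248.
Compose with the further object (u' = 0.133 in the fragment frame): u_3 = (0.133 + (-0.525)) / (1 + 0.133·(-0.525)) = -0.3918/0.9302 = -0.4212.

-0.421c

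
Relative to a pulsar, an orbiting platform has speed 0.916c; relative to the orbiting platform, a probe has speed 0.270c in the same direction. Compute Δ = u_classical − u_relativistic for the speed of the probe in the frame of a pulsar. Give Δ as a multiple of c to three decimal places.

Galilean: u_cl = 0.270 + 0.916 = 1.1860.
Relativistic: u_rel = (0.270 + 0.916) / (1 + 0.270·0.916) = 1.1860/1.2473 = 0.9508.
Δ = 1.1860 − 0.9508 = 0.2352.
(The classical prediction exceeds c; the relativistic result does not.)

Δ = 0.235c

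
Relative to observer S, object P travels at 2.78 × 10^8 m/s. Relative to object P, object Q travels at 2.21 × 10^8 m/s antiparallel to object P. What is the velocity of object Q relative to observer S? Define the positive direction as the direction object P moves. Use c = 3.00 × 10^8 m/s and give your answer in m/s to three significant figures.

+1.80 × 10^8 m/s

In units of c (dividing by 3.00 × 10^8 m/s): v = 0.927, u' = -0.737.
u = (u' + v)/(1 + u'v/c²):
u = (-0.737 + 0.927) / (1 + (-0.737)·0.927) = 0.1900/0.3174 = 0.5987
(Galilean addition would give +0.190c.)
Converting back: u = 0.5987 × 3.00 × 10^8 m/s.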